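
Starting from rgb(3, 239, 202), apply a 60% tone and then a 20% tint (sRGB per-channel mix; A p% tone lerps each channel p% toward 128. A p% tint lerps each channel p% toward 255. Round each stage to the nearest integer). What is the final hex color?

Lerp each channel 60% toward 128:
  R: 3 + 75 = 78 → 78
  G: 239 + 0.6×(128−239) = 239 − 66.6 = 172.4 → 172
  B: 202 + 0.6×(128−202) = 202 − 44.4 = 157.6 → 158
After the tone: rgb(78, 172, 158) = #4eac9e.
A 20% tint moves each channel 20% toward 255:
  R: 78 + 0.2×(255−78) = 78 + 35.4 = 113.4 → 113
  G: 172 + 16.6 = 188.6 → 189
  B: 158 + 19.4 = 177.4 → 177
rgb(113, 189, 177) = #71bdb1.

#71bdb1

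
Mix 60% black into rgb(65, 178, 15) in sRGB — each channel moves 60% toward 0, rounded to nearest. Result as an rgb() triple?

rgb(26, 71, 6)

A 60% shade moves each channel 60% toward 0:
  R: 65 − 39 = 26 → 26
  G: 178 − 106.8 = 71.2 → 71
  B: 15 + 0.6×(0−15) = 15 − 9 = 6 → 6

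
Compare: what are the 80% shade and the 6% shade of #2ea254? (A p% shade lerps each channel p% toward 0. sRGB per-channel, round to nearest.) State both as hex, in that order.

#092011, #2b984f

#2ea254 is rgb(46, 162, 84).
80% shade:
  R: 46 + 0.8×(0−46) = 46 − 36.8 = 9.2 → 9
  G: 162 + 0.8×(0−162) = 162 − 129.6 = 32.4 → 32
  B: 84 + 0.8×(0−84) = 84 − 67.2 = 16.8 → 17
  → #092011
6% shade:
  R: 46 − 2.76 = 43.24 → 43
  G: 162 − 9.72 = 152.28 → 152
  B: 84 − 5.04 = 78.96 → 79
  → #2b984f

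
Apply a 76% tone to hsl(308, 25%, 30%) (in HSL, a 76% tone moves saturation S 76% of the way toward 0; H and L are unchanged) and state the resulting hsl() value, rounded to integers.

S moves 76% from 25 toward 0: 25 − 19 = 6 → 6.
H and L are unchanged.

hsl(308, 6%, 30%)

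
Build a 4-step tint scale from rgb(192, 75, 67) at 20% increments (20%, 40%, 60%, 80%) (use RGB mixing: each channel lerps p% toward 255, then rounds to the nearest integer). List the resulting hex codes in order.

#CD6F69, #D9938E, #E6B7B4, #F2DBD9

20%: (192 + 12.6 = 204.6→205, 75 + 36 = 111→111, 67 + 37.6 = 104.6→105) → #CD6F69
40%: (192 + 25.2 = 217.2→217, 75 + 72 = 147→147, 67 + 75.2 = 142.2→142) → #D9938E
60%: (192 + 37.8 = 229.8→230, 75 + 108 = 183→183, 67 + 112.8 = 179.8→180) → #E6B7B4
80%: (192 + 50.4 = 242.4→242, 75 + 144 = 219→219, 67 + 150.4 = 217.4→217) → #F2DBD9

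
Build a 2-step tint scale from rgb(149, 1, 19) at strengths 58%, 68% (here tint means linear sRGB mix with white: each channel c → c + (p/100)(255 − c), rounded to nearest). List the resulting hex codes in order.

58%: (149 + 61.48 = 210.48→210, 1 + 147.32 = 148.32→148, 19 + 136.88 = 155.88→156) → #D2949C
68%: (149 + 72.08 = 221.08→221, 1 + 172.72 = 173.72→174, 19 + 160.48 = 179.48→179) → #DDAEB3

#D2949C, #DDAEB3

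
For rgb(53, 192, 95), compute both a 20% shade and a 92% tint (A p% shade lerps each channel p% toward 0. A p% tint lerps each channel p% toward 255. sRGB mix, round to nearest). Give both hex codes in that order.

#2A9A4C, #EFFAF2

20% shade:
  R: 53 + 0.2×(0−53) = 53 − 10.6 = 42.4 → 42
  G: 192 − 38.4 = 153.6 → 154
  B: 95 + 0.2×(0−95) = 95 − 19 = 76 → 76
  → #2A9A4C
92% tint:
  R: 53 + 0.92×(255−53) = 53 + 185.84 = 238.84 → 239
  G: 192 + 57.96 = 249.96 → 250
  B: 95 + 0.92×(255−95) = 95 + 147.2 = 242.2 → 242
  → #EFFAF2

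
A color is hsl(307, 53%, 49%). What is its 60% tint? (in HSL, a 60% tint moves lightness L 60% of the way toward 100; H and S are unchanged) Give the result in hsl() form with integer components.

hsl(307, 53%, 80%)

L moves 60% from 49 toward 100: 49 + 30.6 = 79.6 → 80.
H and S are unchanged.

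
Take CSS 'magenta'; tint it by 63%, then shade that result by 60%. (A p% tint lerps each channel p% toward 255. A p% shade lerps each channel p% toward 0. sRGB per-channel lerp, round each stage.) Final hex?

#664066

CSS magenta is rgb(255, 0, 255).
A 63% tint moves each channel 63% toward 255:
  R: 255 + 0.63×(255−255) = 255 + 0 = 255 → 255
  G: 0 + 160.65 = 160.65 → 161
  B: 255 + 0.63×(255−255) = 255 + 0 = 255 → 255
After the tint: rgb(255, 161, 255) = #ffa1ff.
A 60% shade moves each channel 60% toward 0:
  R: 255 − 153 = 102 → 102
  G: 161 + 0.6×(0−161) = 161 − 96.6 = 64.4 → 64
  B: 255 − 153 = 102 → 102
rgb(102, 64, 102) = #664066.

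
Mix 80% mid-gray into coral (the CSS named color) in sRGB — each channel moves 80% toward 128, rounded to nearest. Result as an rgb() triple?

CSS coral is rgb(255, 127, 80).
Per channel, c → c + 0.8(128 − c):
  R: 255 + 0.8×(128−255) = 255 − 101.6 = 153.4 → 153
  G: 127 + 0.8×(128−127) = 127 + 0.8 = 127.8 → 128
  B: 80 + 0.8×(128−80) = 80 + 38.4 = 118.4 → 118

rgb(153, 128, 118)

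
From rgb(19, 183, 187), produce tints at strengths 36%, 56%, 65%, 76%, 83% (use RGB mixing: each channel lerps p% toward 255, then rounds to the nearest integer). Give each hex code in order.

36%: (19 + 84.96 = 103.96→104, 183 + 25.92 = 208.92→209, 187 + 24.48 = 211.48→211) → #68d1d3
56%: (19 + 132.16 = 151.16→151, 183 + 40.32 = 223.32→223, 187 + 38.08 = 225.08→225) → #97dfe1
65%: (19 + 153.4 = 172.4→172, 183 + 46.8 = 229.8→230, 187 + 44.2 = 231.2→231) → #ace6e7
76%: (19 + 179.36 = 198.36→198, 183 + 54.72 = 237.72→238, 187 + 51.68 = 238.68→239) → #c6eeef
83%: (19 + 195.88 = 214.88→215, 183 + 59.76 = 242.76→243, 187 + 56.44 = 243.44→243) → #d7f3f3

#68d1d3, #97dfe1, #ace6e7, #c6eeef, #d7f3f3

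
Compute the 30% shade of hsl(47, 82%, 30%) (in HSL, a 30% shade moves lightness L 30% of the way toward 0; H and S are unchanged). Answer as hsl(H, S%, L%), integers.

hsl(47, 82%, 21%)

L moves 30% from 30 toward 0: 30 − 9 = 21 → 21.
H and S are unchanged.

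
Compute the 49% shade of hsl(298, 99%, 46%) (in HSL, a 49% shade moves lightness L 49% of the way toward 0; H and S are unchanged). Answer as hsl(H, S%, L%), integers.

L moves 49% from 46 toward 0: 46 − 22.54 = 23.46 → 23.
H and S are unchanged.

hsl(298, 99%, 23%)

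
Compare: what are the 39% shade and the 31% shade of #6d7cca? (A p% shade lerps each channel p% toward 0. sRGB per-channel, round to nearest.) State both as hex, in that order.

#424c7b, #4b568b

#6d7cca is rgb(109, 124, 202).
39% shade:
  R: 109 + 0.39×(0−109) = 109 − 42.51 = 66.49 → 66
  G: 124 + 0.39×(0−124) = 124 − 48.36 = 75.64 → 76
  B: 202 + 0.39×(0−202) = 202 − 78.78 = 123.22 → 123
  → #424c7b
31% shade:
  R: 109 − 33.79 = 75.21 → 75
  G: 124 − 38.44 = 85.56 → 86
  B: 202 + 0.31×(0−202) = 202 − 62.62 = 139.38 → 139
  → #4b568b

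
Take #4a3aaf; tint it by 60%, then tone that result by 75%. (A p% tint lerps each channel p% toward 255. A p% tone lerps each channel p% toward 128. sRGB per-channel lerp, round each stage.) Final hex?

#8e8c98

#4a3aaf is rgb(74, 58, 175).
Lerp each channel 60% toward 255:
  R: 74 + 0.6×(255−74) = 74 + 108.6 = 182.6 → 183
  G: 58 + 0.6×(255−58) = 58 + 118.2 = 176.2 → 176
  B: 175 + 0.6×(255−175) = 175 + 48 = 223 → 223
After the tint: rgb(183, 176, 223) = #b7b0df.
A 75% tone moves each channel 75% toward 128:
  R: 183 + 0.75×(128−183) = 183 − 41.25 = 141.75 → 142
  G: 176 − 36 = 140 → 140
  B: 223 + 0.75×(128−223) = 223 − 71.25 = 151.75 → 152
rgb(142, 140, 152) = #8e8c98.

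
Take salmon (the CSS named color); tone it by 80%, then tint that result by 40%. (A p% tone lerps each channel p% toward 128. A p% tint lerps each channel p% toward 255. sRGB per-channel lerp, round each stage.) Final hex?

#C1B3B1

CSS salmon is rgb(250, 128, 114).
Per channel, c → c + 0.8(128 − c):
  R: 250 + 0.8×(128−250) = 250 − 97.6 = 152.4 → 152
  G: 128 + 0 = 128 → 128
  B: 114 + 11.2 = 125.2 → 125
After the tone: rgb(152, 128, 125) = #98807D.
A 40% tint moves each channel 40% toward 255:
  R: 152 + 41.2 = 193.2 → 193
  G: 128 + 0.4×(255−128) = 128 + 50.8 = 178.8 → 179
  B: 125 + 0.4×(255−125) = 125 + 52 = 177 → 177
rgb(193, 179, 177) = #C1B3B1.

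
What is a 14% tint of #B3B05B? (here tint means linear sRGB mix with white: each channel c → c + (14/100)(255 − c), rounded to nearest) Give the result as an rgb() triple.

#B3B05B is rgb(179, 176, 91).
Lerp each channel 14% toward 255:
  R: 179 + 0.14×(255−179) = 179 + 10.64 = 189.64 → 190
  G: 176 + 11.06 = 187.06 → 187
  B: 91 + 0.14×(255−91) = 91 + 22.96 = 113.96 → 114

rgb(190, 187, 114)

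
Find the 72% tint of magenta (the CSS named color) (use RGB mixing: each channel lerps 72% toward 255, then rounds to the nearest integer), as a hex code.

CSS magenta is rgb(255, 0, 255).
Per channel, c → c + 0.72(255 − c):
  R: 255 + 0 = 255 → 255
  G: 0 + 183.6 = 183.6 → 184
  B: 255 + 0.72×(255−255) = 255 + 0 = 255 → 255
rgb(255, 184, 255) = #FFB8FF.

#FFB8FF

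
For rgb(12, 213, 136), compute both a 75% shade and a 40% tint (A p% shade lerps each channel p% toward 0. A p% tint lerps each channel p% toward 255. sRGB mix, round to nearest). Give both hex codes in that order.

#033522, #6DE6B8

75% shade:
  R: 12 + 0.75×(0−12) = 12 − 9 = 3 → 3
  G: 213 − 159.75 = 53.25 → 53
  B: 136 + 0.75×(0−136) = 136 − 102 = 34 → 34
  → #033522
40% tint:
  R: 12 + 0.4×(255−12) = 12 + 97.2 = 109.2 → 109
  G: 213 + 16.8 = 229.8 → 230
  B: 136 + 0.4×(255−136) = 136 + 47.6 = 183.6 → 184
  → #6DE6B8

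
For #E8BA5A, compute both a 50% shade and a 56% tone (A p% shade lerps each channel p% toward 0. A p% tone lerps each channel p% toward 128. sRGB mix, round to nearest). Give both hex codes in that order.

#E8BA5A is rgb(232, 186, 90).
50% shade:
  R: 232 + 0.5×(0−232) = 232 − 116 = 116 → 116
  G: 186 + 0.5×(0−186) = 186 − 93 = 93 → 93
  B: 90 + 0.5×(0−90) = 90 − 45 = 45 → 45
  → #745D2D
56% tone:
  R: 232 − 58.24 = 173.76 → 174
  G: 186 + 0.56×(128−186) = 186 − 32.48 = 153.52 → 154
  B: 90 + 0.56×(128−90) = 90 + 21.28 = 111.28 → 111
  → #AE9A6F

#745D2D, #AE9A6F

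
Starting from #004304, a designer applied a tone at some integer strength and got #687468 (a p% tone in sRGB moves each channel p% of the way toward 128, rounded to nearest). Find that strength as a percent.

81%

#004304 is rgb(0, 67, 4); #687468 is rgb(104, 116, 104).
On the R channel (widest range): 104 ≈ 0 + (p/100)(128 − 0), so p ≈ 100×(104 − 0)/(128 − 0) = 10400/128 = 81.25.
p = 81 reproduces all three channels after rounding.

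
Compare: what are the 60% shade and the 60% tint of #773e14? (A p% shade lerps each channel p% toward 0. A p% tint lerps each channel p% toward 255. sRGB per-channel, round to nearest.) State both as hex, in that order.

#301908, #c9b2a1

#773e14 is rgb(119, 62, 20).
60% shade:
  R: 119 + 0.6×(0−119) = 119 − 71.4 = 47.6 → 48
  G: 62 + 0.6×(0−62) = 62 − 37.2 = 24.8 → 25
  B: 20 + 0.6×(0−20) = 20 − 12 = 8 → 8
  → #301908
60% tint:
  R: 119 + 0.6×(255−119) = 119 + 81.6 = 200.6 → 201
  G: 62 + 0.6×(255−62) = 62 + 115.8 = 177.8 → 178
  B: 20 + 141 = 161 → 161
  → #c9b2a1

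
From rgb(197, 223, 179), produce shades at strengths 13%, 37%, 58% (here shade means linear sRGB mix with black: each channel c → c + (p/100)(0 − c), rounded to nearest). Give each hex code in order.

#ABC29C, #7C8C71, #535E4B

13%: (197 − 25.61 = 171.39→171, 223 − 28.99 = 194.01→194, 179 − 23.27 = 155.73→156) → #ABC29C
37%: (197 − 72.89 = 124.11→124, 223 − 82.51 = 140.49→140, 179 − 66.23 = 112.77→113) → #7C8C71
58%: (197 − 114.26 = 82.74→83, 223 − 129.34 = 93.66→94, 179 − 103.82 = 75.18→75) → #535E4B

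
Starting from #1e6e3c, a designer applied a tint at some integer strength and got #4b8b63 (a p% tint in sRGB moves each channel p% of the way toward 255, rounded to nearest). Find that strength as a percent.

20%

#1e6e3c is rgb(30, 110, 60); #4b8b63 is rgb(75, 139, 99).
On the R channel (widest range): 75 ≈ 30 + (p/100)(255 − 30), so p ≈ 100×(75 − 30)/(255 − 30) = 4500/225 = 20.00.
p = 20 reproduces all three channels after rounding.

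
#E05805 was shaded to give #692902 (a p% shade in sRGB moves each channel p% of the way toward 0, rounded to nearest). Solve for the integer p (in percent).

53%

#E05805 is rgb(224, 88, 5); #692902 is rgb(105, 41, 2).
On the R channel (widest range): 105 ≈ 224 + (p/100)(0 − 224), so p ≈ 100×(105 − 224)/(0 − 224) = -11900/-224 = 53.12.
p = 53 reproduces all three channels after rounding.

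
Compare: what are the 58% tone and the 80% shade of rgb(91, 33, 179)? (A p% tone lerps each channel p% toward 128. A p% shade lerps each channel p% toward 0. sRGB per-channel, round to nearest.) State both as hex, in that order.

#705895, #120724

58% tone:
  R: 91 + 21.46 = 112.46 → 112
  G: 33 + 0.58×(128−33) = 33 + 55.1 = 88.1 → 88
  B: 179 + 0.58×(128−179) = 179 − 29.58 = 149.42 → 149
  → #705895
80% shade:
  R: 91 + 0.8×(0−91) = 91 − 72.8 = 18.2 → 18
  G: 33 − 26.4 = 6.6 → 7
  B: 179 + 0.8×(0−179) = 179 − 143.2 = 35.8 → 36
  → #120724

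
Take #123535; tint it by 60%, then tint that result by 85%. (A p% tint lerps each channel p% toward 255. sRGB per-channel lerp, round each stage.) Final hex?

#f1f3f3

#123535 is rgb(18, 53, 53).
Per channel, c → c + 0.6(255 − c):
  R: 18 + 0.6×(255−18) = 18 + 142.2 = 160.2 → 160
  G: 53 + 121.2 = 174.2 → 174
  B: 53 + 0.6×(255−53) = 53 + 121.2 = 174.2 → 174
After the tint: rgb(160, 174, 174) = #a0aeae.
Lerp each channel 85% toward 255:
  R: 160 + 0.85×(255−160) = 160 + 80.75 = 240.75 → 241
  G: 174 + 0.85×(255−174) = 174 + 68.85 = 242.85 → 243
  B: 174 + 68.85 = 242.85 → 243
rgb(241, 243, 243) = #f1f3f3.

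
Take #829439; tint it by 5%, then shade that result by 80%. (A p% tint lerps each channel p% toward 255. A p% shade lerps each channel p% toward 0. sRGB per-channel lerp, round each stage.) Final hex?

#829439 is rgb(130, 148, 57).
A 5% tint moves each channel 5% toward 255:
  R: 130 + 0.05×(255−130) = 130 + 6.25 = 136.25 → 136
  G: 148 + 0.05×(255−148) = 148 + 5.35 = 153.35 → 153
  B: 57 + 9.9 = 66.9 → 67
After the tint: rgb(136, 153, 67) = #889943.
An 80% shade moves each channel 80% toward 0:
  R: 136 + 0.8×(0−136) = 136 − 108.8 = 27.2 → 27
  G: 153 + 0.8×(0−153) = 153 − 122.4 = 30.6 → 31
  B: 67 + 0.8×(0−67) = 67 − 53.6 = 13.4 → 13
rgb(27, 31, 13) = #1B1F0D.

#1B1F0D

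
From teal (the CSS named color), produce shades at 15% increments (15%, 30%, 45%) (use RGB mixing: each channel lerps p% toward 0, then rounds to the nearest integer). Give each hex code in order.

CSS teal is rgb(0, 128, 128).
15%: (0→0, 128 − 19.2 = 108.8→109, 128 − 19.2 = 108.8→109) → #006D6D
30%: (0→0, 128 − 38.4 = 89.6→90, 128 − 38.4 = 89.6→90) → #005A5A
45%: (0→0, 128 − 57.6 = 70.4→70, 128 − 57.6 = 70.4→70) → #004646

#006D6D, #005A5A, #004646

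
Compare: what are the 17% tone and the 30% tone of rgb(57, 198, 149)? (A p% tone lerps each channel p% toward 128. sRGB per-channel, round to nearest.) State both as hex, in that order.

17% tone:
  R: 57 + 0.17×(128−57) = 57 + 12.07 = 69.07 → 69
  G: 198 + 0.17×(128−198) = 198 − 11.9 = 186.1 → 186
  B: 149 + 0.17×(128−149) = 149 − 3.57 = 145.43 → 145
  → #45BA91
30% tone:
  R: 57 + 0.3×(128−57) = 57 + 21.3 = 78.3 → 78
  G: 198 − 21 = 177 → 177
  B: 149 + 0.3×(128−149) = 149 − 6.3 = 142.7 → 143
  → #4EB18F

#45BA91, #4EB18F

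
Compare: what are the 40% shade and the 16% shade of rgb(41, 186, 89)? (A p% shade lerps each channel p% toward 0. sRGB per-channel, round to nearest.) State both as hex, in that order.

40% shade:
  R: 41 + 0.4×(0−41) = 41 − 16.4 = 24.6 → 25
  G: 186 − 74.4 = 111.6 → 112
  B: 89 + 0.4×(0−89) = 89 − 35.6 = 53.4 → 53
  → #197035
16% shade:
  R: 41 + 0.16×(0−41) = 41 − 6.56 = 34.44 → 34
  G: 186 + 0.16×(0−186) = 186 − 29.76 = 156.24 → 156
  B: 89 − 14.24 = 74.76 → 75
  → #229C4B

#197035, #229C4B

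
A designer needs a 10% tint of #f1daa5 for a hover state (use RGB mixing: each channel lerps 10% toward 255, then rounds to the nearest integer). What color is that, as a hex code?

#f2deae

#f1daa5 is rgb(241, 218, 165).
A 10% tint moves each channel 10% toward 255:
  R: 241 + 0.1×(255−241) = 241 + 1.4 = 242.4 → 242
  G: 218 + 3.7 = 221.7 → 222
  B: 165 + 9 = 174 → 174
rgb(242, 222, 174) = #f2deae.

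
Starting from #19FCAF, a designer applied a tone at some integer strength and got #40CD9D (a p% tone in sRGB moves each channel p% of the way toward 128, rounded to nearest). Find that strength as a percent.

#19FCAF is rgb(25, 252, 175); #40CD9D is rgb(64, 205, 157).
On the G channel (widest range): 205 ≈ 252 + (p/100)(128 − 252), so p ≈ 100×(205 − 252)/(128 − 252) = -4700/-124 = 37.90.
p = 38 reproduces all three channels after rounding.

38%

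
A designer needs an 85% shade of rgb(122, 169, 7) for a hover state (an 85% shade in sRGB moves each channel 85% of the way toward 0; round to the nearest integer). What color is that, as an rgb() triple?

Lerp each channel 85% toward 0:
  R: 122 − 103.7 = 18.3 → 18
  G: 169 + 0.85×(0−169) = 169 − 143.65 = 25.35 → 25
  B: 7 + 0.85×(0−7) = 7 − 5.95 = 1.05 → 1

rgb(18, 25, 1)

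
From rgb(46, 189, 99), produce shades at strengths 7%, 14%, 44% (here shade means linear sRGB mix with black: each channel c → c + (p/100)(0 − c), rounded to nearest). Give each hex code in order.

7%: (46 − 3.22 = 42.78→43, 189 − 13.23 = 175.77→176, 99 − 6.93 = 92.07→92) → #2bb05c
14%: (46 − 6.44 = 39.56→40, 189 − 26.46 = 162.54→163, 99 − 13.86 = 85.14→85) → #28a355
44%: (46 − 20.24 = 25.76→26, 189 − 83.16 = 105.84→106, 99 − 43.56 = 55.44→55) → #1a6a37

#2bb05c, #28a355, #1a6a37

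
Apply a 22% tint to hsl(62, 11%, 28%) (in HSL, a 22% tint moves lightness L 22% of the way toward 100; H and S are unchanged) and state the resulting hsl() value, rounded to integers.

hsl(62, 11%, 44%)

L moves 22% from 28 toward 100: 28 + 15.84 = 43.84 → 44.
H and S are unchanged.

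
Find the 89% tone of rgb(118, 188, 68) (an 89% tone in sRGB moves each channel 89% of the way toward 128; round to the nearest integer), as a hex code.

An 89% tone moves each channel 89% toward 128:
  R: 118 + 8.9 = 126.9 → 127
  G: 188 − 53.4 = 134.6 → 135
  B: 68 + 53.4 = 121.4 → 121
rgb(127, 135, 121) = #7f8779.

#7f8779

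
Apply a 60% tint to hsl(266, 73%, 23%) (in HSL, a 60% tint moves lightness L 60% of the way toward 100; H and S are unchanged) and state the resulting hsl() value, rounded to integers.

L moves 60% from 23 toward 100: 23 + 46.2 = 69.2 → 69.
H and S are unchanged.

hsl(266, 73%, 69%)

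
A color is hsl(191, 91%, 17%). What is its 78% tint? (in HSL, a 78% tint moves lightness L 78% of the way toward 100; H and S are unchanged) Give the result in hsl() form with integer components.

L moves 78% from 17 toward 100: 17 + 64.74 = 81.74 → 82.
H and S are unchanged.

hsl(191, 91%, 82%)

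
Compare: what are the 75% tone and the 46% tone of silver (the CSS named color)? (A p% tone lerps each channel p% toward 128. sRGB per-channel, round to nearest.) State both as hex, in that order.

CSS silver is rgb(192, 192, 192).
75% tone:
  R: 192 + 0.75×(128−192) = 192 − 48 = 144 → 144
  G: 192 + 0.75×(128−192) = 192 − 48 = 144 → 144
  B: 192 − 48 = 144 → 144
  → #909090
46% tone:
  R: 192 − 29.44 = 162.56 → 163
  G: 192 + 0.46×(128−192) = 192 − 29.44 = 162.56 → 163
  B: 192 − 29.44 = 162.56 → 163
  → #A3A3A3

#909090, #A3A3A3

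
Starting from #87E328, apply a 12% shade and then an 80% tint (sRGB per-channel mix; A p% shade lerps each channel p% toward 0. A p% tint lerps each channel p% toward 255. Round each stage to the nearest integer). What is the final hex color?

#E4F4D3

#87E328 is rgb(135, 227, 40).
Per channel, c → c + 0.12(0 − c):
  R: 135 − 16.2 = 118.8 → 119
  G: 227 − 27.24 = 199.76 → 200
  B: 40 − 4.8 = 35.2 → 35
After the shade: rgb(119, 200, 35) = #77C823.
Lerp each channel 80% toward 255:
  R: 119 + 0.8×(255−119) = 119 + 108.8 = 227.8 → 228
  G: 200 + 44 = 244 → 244
  B: 35 + 0.8×(255−35) = 35 + 176 = 211 → 211
rgb(228, 244, 211) = #E4F4D3.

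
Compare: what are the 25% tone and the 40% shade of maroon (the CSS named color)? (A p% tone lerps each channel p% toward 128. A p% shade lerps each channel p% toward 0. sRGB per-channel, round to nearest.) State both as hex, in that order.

#802020, #4d0000

CSS maroon is rgb(128, 0, 0).
25% tone:
  R: 128 + 0 = 128 → 128
  G: 0 + 0.25×(128−0) = 0 + 32 = 32 → 32
  B: 0 + 0.25×(128−0) = 0 + 32 = 32 → 32
  → #802020
40% shade:
  R: 128 − 51.2 = 76.8 → 77
  G: 0 + 0.4×(0−0) = 0 + 0 = 0 → 0
  B: 0 + 0.4×(0−0) = 0 + 0 = 0 → 0
  → #4d0000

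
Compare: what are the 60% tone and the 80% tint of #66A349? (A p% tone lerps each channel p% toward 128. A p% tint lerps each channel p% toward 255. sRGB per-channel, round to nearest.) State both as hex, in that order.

#66A349 is rgb(102, 163, 73).
60% tone:
  R: 102 + 15.6 = 117.6 → 118
  G: 163 + 0.6×(128−163) = 163 − 21 = 142 → 142
  B: 73 + 0.6×(128−73) = 73 + 33 = 106 → 106
  → #768E6A
80% tint:
  R: 102 + 0.8×(255−102) = 102 + 122.4 = 224.4 → 224
  G: 163 + 0.8×(255−163) = 163 + 73.6 = 236.6 → 237
  B: 73 + 145.6 = 218.6 → 219
  → #E0EDDB

#768E6A, #E0EDDB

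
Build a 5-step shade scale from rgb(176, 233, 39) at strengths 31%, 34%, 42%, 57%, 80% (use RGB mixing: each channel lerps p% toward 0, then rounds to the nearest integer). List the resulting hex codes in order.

#79A11B, #749A1A, #668717, #4C6411, #232F08

31%: (176 − 54.56 = 121.44→121, 233 − 72.23 = 160.77→161, 39 − 12.09 = 26.91→27) → #79A11B
34%: (176 − 59.84 = 116.16→116, 233 − 79.22 = 153.78→154, 39 − 13.26 = 25.74→26) → #749A1A
42%: (176 − 73.92 = 102.08→102, 233 − 97.86 = 135.14→135, 39 − 16.38 = 22.62→23) → #668717
57%: (176 − 100.32 = 75.68→76, 233 − 132.81 = 100.19→100, 39 − 22.23 = 16.77→17) → #4C6411
80%: (176 − 140.8 = 35.2→35, 233 − 186.4 = 46.6→47, 39 − 31.2 = 7.8→8) → #232F08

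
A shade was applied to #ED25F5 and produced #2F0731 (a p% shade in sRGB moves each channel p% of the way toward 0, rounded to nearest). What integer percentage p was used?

#ED25F5 is rgb(237, 37, 245); #2F0731 is rgb(47, 7, 49).
On the B channel (widest range): 49 ≈ 245 + (p/100)(0 − 245), so p ≈ 100×(49 − 245)/(0 − 245) = -19600/-245 = 80.00.
p = 80 reproduces all three channels after rounding.

80%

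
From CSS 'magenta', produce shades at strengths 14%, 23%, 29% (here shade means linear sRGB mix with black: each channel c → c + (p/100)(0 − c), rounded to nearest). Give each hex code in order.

#db00db, #c400c4, #b500b5

CSS magenta is rgb(255, 0, 255).
14%: (255 − 35.7 = 219.3→219, 0→0, 255 − 35.7 = 219.3→219) → #db00db
23%: (255 − 58.65 = 196.35→196, 0→0, 255 − 58.65 = 196.35→196) → #c400c4
29%: (255 − 73.95 = 181.05→181, 0→0, 255 − 73.95 = 181.05→181) → #b500b5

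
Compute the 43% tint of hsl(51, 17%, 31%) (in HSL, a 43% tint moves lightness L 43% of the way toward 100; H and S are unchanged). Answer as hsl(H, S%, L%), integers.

hsl(51, 17%, 61%)

L moves 43% from 31 toward 100: 31 + 29.67 = 60.67 → 61.
H and S are unchanged.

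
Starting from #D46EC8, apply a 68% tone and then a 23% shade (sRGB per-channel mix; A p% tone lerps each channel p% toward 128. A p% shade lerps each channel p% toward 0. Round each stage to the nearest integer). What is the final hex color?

#D46EC8 is rgb(212, 110, 200).
Lerp each channel 68% toward 128:
  R: 212 − 57.12 = 154.88 → 155
  G: 110 + 0.68×(128−110) = 110 + 12.24 = 122.24 → 122
  B: 200 + 0.68×(128−200) = 200 − 48.96 = 151.04 → 151
After the tone: rgb(155, 122, 151) = #9B7A97.
Lerp each channel 23% toward 0:
  R: 155 + 0.23×(0−155) = 155 − 35.65 = 119.35 → 119
  G: 122 + 0.23×(0−122) = 122 − 28.06 = 93.94 → 94
  B: 151 + 0.23×(0−151) = 151 − 34.73 = 116.27 → 116
rgb(119, 94, 116) = #775E74.

#775E74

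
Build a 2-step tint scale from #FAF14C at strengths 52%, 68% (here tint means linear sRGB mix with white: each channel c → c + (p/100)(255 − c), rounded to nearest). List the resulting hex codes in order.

#FDF8A9, #FDFBC6

#FAF14C is rgb(250, 241, 76).
52%: (250 + 2.6 = 252.6→253, 241 + 7.28 = 248.28→248, 76 + 93.08 = 169.08→169) → #FDF8A9
68%: (250 + 3.4 = 253.4→253, 241 + 9.52 = 250.52→251, 76 + 121.72 = 197.72→198) → #FDFBC6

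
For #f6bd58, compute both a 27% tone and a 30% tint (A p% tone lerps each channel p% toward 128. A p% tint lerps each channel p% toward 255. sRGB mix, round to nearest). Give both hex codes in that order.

#d6ad63, #f9d18a

#f6bd58 is rgb(246, 189, 88).
27% tone:
  R: 246 − 31.86 = 214.14 → 214
  G: 189 + 0.27×(128−189) = 189 − 16.47 = 172.53 → 173
  B: 88 + 10.8 = 98.8 → 99
  → #d6ad63
30% tint:
  R: 246 + 0.3×(255−246) = 246 + 2.7 = 248.7 → 249
  G: 189 + 19.8 = 208.8 → 209
  B: 88 + 0.3×(255−88) = 88 + 50.1 = 138.1 → 138
  → #f9d18a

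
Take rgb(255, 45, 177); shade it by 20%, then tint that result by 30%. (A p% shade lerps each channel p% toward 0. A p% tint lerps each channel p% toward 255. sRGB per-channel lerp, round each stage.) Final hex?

Per channel, c → c + 0.2(0 − c):
  R: 255 + 0.2×(0−255) = 255 − 51 = 204 → 204
  G: 45 − 9 = 36 → 36
  B: 177 − 35.4 = 141.6 → 142
After the shade: rgb(204, 36, 142) = #cc248e.
Lerp each channel 30% toward 255:
  R: 204 + 0.3×(255−204) = 204 + 15.3 = 219.3 → 219
  G: 36 + 0.3×(255−36) = 36 + 65.7 = 101.7 → 102
  B: 142 + 0.3×(255−142) = 142 + 33.9 = 175.9 → 176
rgb(219, 102, 176) = #db66b0.

#db66b0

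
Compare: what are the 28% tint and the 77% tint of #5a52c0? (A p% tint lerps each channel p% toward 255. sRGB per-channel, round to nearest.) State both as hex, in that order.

#5a52c0 is rgb(90, 82, 192).
28% tint:
  R: 90 + 0.28×(255−90) = 90 + 46.2 = 136.2 → 136
  G: 82 + 0.28×(255−82) = 82 + 48.44 = 130.44 → 130
  B: 192 + 0.28×(255−192) = 192 + 17.64 = 209.64 → 210
  → #8882d2
77% tint:
  R: 90 + 0.77×(255−90) = 90 + 127.05 = 217.05 → 217
  G: 82 + 0.77×(255−82) = 82 + 133.21 = 215.21 → 215
  B: 192 + 48.51 = 240.51 → 241
  → #d9d7f1

#8882d2, #d9d7f1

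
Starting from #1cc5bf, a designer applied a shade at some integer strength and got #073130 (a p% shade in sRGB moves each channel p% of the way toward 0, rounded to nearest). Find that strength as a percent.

#1cc5bf is rgb(28, 197, 191); #073130 is rgb(7, 49, 48).
On the G channel (widest range): 49 ≈ 197 + (p/100)(0 − 197), so p ≈ 100×(49 − 197)/(0 − 197) = -14800/-197 = 75.13.
p = 75 reproduces all three channels after rounding.

75%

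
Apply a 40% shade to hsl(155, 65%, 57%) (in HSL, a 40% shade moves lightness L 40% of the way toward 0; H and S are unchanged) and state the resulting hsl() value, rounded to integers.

L moves 40% from 57 toward 0: 57 − 22.8 = 34.2 → 34.
H and S are unchanged.

hsl(155, 65%, 34%)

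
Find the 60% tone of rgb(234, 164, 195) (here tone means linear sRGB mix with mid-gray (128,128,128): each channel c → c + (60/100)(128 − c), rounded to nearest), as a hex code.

A 60% tone moves each channel 60% toward 128:
  R: 234 + 0.6×(128−234) = 234 − 63.6 = 170.4 → 170
  G: 164 + 0.6×(128−164) = 164 − 21.6 = 142.4 → 142
  B: 195 + 0.6×(128−195) = 195 − 40.2 = 154.8 → 155
rgb(170, 142, 155) = #aa8e9b.

#aa8e9b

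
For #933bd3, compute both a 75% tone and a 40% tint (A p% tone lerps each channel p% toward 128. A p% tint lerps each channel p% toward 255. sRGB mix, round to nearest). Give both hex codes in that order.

#856f95, #be89e5

#933bd3 is rgb(147, 59, 211).
75% tone:
  R: 147 − 14.25 = 132.75 → 133
  G: 59 + 0.75×(128−59) = 59 + 51.75 = 110.75 → 111
  B: 211 + 0.75×(128−211) = 211 − 62.25 = 148.75 → 149
  → #856f95
40% tint:
  R: 147 + 0.4×(255−147) = 147 + 43.2 = 190.2 → 190
  G: 59 + 0.4×(255−59) = 59 + 78.4 = 137.4 → 137
  B: 211 + 0.4×(255−211) = 211 + 17.6 = 228.6 → 229
  → #be89e5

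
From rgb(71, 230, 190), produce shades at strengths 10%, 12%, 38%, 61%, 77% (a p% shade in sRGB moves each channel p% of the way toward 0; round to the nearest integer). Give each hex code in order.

#40CFAB, #3ECAA7, #2C8F76, #1C5A4A, #10352C

10%: (71 − 7.1 = 63.9→64, 230 − 23 = 207→207, 190 − 19 = 171→171) → #40CFAB
12%: (71 − 8.52 = 62.48→62, 230 − 27.6 = 202.4→202, 190 − 22.8 = 167.2→167) → #3ECAA7
38%: (71 − 26.98 = 44.02→44, 230 − 87.4 = 142.6→143, 190 − 72.2 = 117.8→118) → #2C8F76
61%: (71 − 43.31 = 27.69→28, 230 − 140.3 = 89.7→90, 190 − 115.9 = 74.1→74) → #1C5A4A
77%: (71 − 54.67 = 16.33→16, 230 − 177.1 = 52.9→53, 190 − 146.3 = 43.7→44) → #10352C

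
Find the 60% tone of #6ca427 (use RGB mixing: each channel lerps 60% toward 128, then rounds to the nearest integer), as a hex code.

#788e5c

#6ca427 is rgb(108, 164, 39).
Lerp each channel 60% toward 128:
  R: 108 + 12 = 120 → 120
  G: 164 − 21.6 = 142.4 → 142
  B: 39 + 0.6×(128−39) = 39 + 53.4 = 92.4 → 92
rgb(120, 142, 92) = #788e5c.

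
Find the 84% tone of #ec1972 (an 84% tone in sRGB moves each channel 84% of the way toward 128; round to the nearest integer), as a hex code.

#ec1972 is rgb(236, 25, 114).
An 84% tone moves each channel 84% toward 128:
  R: 236 + 0.84×(128−236) = 236 − 90.72 = 145.28 → 145
  G: 25 + 86.52 = 111.52 → 112
  B: 114 + 0.84×(128−114) = 114 + 11.76 = 125.76 → 126
rgb(145, 112, 126) = #91707e.

#91707e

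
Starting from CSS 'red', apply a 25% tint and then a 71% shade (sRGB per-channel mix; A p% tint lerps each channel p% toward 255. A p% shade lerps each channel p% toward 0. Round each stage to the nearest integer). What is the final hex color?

CSS red is rgb(255, 0, 0).
Lerp each channel 25% toward 255:
  R: 255 + 0 = 255 → 255
  G: 0 + 0.25×(255−0) = 0 + 63.75 = 63.75 → 64
  B: 0 + 63.75 = 63.75 → 64
After the tint: rgb(255, 64, 64) = #FF4040.
A 71% shade moves each channel 71% toward 0:
  R: 255 + 0.71×(0−255) = 255 − 181.05 = 73.95 → 74
  G: 64 + 0.71×(0−64) = 64 − 45.44 = 18.56 → 19
  B: 64 + 0.71×(0−64) = 64 − 45.44 = 18.56 → 19
rgb(74, 19, 19) = #4A1313.

#4A1313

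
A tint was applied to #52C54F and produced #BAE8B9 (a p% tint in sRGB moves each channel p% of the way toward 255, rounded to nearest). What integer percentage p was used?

60%

#52C54F is rgb(82, 197, 79); #BAE8B9 is rgb(186, 232, 185).
On the B channel (widest range): 185 ≈ 79 + (p/100)(255 − 79), so p ≈ 100×(185 − 79)/(255 − 79) = 10600/176 = 60.23.
p = 60 reproduces all three channels after rounding.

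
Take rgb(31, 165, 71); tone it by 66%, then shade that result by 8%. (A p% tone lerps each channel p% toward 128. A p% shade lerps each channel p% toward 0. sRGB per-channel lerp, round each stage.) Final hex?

Per channel, c → c + 0.66(128 − c):
  R: 31 + 64.02 = 95.02 → 95
  G: 165 + 0.66×(128−165) = 165 − 24.42 = 140.58 → 141
  B: 71 + 37.62 = 108.62 → 109
After the tone: rgb(95, 141, 109) = #5f8d6d.
An 8% shade moves each channel 8% toward 0:
  R: 95 + 0.08×(0−95) = 95 − 7.6 = 87.4 → 87
  G: 141 + 0.08×(0−141) = 141 − 11.28 = 129.72 → 130
  B: 109 + 0.08×(0−109) = 109 − 8.72 = 100.28 → 100
rgb(87, 130, 100) = #578264.

#578264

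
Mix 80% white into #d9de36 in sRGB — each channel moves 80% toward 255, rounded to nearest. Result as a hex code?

#d9de36 is rgb(217, 222, 54).
Lerp each channel 80% toward 255:
  R: 217 + 0.8×(255−217) = 217 + 30.4 = 247.4 → 247
  G: 222 + 0.8×(255−222) = 222 + 26.4 = 248.4 → 248
  B: 54 + 0.8×(255−54) = 54 + 160.8 = 214.8 → 215
rgb(247, 248, 215) = #f7f8d7.

#f7f8d7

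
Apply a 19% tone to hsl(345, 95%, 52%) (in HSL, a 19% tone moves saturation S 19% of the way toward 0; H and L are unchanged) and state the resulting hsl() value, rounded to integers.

S moves 19% from 95 toward 0: 95 − 18.05 = 76.95 → 77.
H and L are unchanged.

hsl(345, 77%, 52%)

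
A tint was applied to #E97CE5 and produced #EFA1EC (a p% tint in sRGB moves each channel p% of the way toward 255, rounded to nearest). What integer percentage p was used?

28%

#E97CE5 is rgb(233, 124, 229); #EFA1EC is rgb(239, 161, 236).
On the G channel (widest range): 161 ≈ 124 + (p/100)(255 − 124), so p ≈ 100×(161 − 124)/(255 − 124) = 3700/131 = 28.24.
p = 28 reproduces all three channels after rounding.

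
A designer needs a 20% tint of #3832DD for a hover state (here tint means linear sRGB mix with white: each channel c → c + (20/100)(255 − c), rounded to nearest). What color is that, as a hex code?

#605BE4

#3832DD is rgb(56, 50, 221).
Lerp each channel 20% toward 255:
  R: 56 + 0.2×(255−56) = 56 + 39.8 = 95.8 → 96
  G: 50 + 0.2×(255−50) = 50 + 41 = 91 → 91
  B: 221 + 0.2×(255−221) = 221 + 6.8 = 227.8 → 228
rgb(96, 91, 228) = #605BE4.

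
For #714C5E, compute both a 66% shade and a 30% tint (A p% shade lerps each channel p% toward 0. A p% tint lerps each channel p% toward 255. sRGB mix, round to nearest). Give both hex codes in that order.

#714C5E is rgb(113, 76, 94).
66% shade:
  R: 113 + 0.66×(0−113) = 113 − 74.58 = 38.42 → 38
  G: 76 + 0.66×(0−76) = 76 − 50.16 = 25.84 → 26
  B: 94 + 0.66×(0−94) = 94 − 62.04 = 31.96 → 32
  → #261A20
30% tint:
  R: 113 + 0.3×(255−113) = 113 + 42.6 = 155.6 → 156
  G: 76 + 53.7 = 129.7 → 130
  B: 94 + 48.3 = 142.3 → 142
  → #9C828E

#261A20, #9C828E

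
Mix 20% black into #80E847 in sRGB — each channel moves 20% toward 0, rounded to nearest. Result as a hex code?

#66BA39

#80E847 is rgb(128, 232, 71).
Lerp each channel 20% toward 0:
  R: 128 + 0.2×(0−128) = 128 − 25.6 = 102.4 → 102
  G: 232 + 0.2×(0−232) = 232 − 46.4 = 185.6 → 186
  B: 71 + 0.2×(0−71) = 71 − 14.2 = 56.8 → 57
rgb(102, 186, 57) = #66BA39.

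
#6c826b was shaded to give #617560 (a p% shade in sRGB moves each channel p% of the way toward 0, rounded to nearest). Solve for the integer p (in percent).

10%

#6c826b is rgb(108, 130, 107); #617560 is rgb(97, 117, 96).
On the G channel (widest range): 117 ≈ 130 + (p/100)(0 − 130), so p ≈ 100×(117 − 130)/(0 − 130) = -1300/-130 = 10.00.
p = 10 reproduces all three channels after rounding.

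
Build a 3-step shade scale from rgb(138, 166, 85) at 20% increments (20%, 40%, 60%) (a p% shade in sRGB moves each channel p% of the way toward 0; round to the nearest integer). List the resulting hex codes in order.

#6E8544, #536433, #374222

20%: (138 − 27.6 = 110.4→110, 166 − 33.2 = 132.8→133, 85 − 17 = 68→68) → #6E8544
40%: (138 − 55.2 = 82.8→83, 166 − 66.4 = 99.6→100, 85 − 34 = 51→51) → #536433
60%: (138 − 82.8 = 55.2→55, 166 − 99.6 = 66.4→66, 85 − 51 = 34→34) → #374222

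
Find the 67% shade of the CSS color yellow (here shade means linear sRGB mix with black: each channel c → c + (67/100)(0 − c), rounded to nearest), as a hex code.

#545400

CSS yellow is rgb(255, 255, 0).
A 67% shade moves each channel 67% toward 0:
  R: 255 + 0.67×(0−255) = 255 − 170.85 = 84.15 → 84
  G: 255 − 170.85 = 84.15 → 84
  B: 0 + 0.67×(0−0) = 0 + 0 = 0 → 0
rgb(84, 84, 0) = #545400.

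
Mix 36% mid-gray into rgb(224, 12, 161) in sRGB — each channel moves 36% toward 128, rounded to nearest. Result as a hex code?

Per channel, c → c + 0.36(128 − c):
  R: 224 + 0.36×(128−224) = 224 − 34.56 = 189.44 → 189
  G: 12 + 0.36×(128−12) = 12 + 41.76 = 53.76 → 54
  B: 161 + 0.36×(128−161) = 161 − 11.88 = 149.12 → 149
rgb(189, 54, 149) = #BD3695.

#BD3695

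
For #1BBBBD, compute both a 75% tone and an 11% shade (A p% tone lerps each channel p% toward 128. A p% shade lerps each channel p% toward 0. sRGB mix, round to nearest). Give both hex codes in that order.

#678F8F, #18A6A8

#1BBBBD is rgb(27, 187, 189).
75% tone:
  R: 27 + 0.75×(128−27) = 27 + 75.75 = 102.75 → 103
  G: 187 + 0.75×(128−187) = 187 − 44.25 = 142.75 → 143
  B: 189 − 45.75 = 143.25 → 143
  → #678F8F
11% shade:
  R: 27 + 0.11×(0−27) = 27 − 2.97 = 24.03 → 24
  G: 187 + 0.11×(0−187) = 187 − 20.57 = 166.43 → 166
  B: 189 − 20.79 = 168.21 → 168
  → #18A6A8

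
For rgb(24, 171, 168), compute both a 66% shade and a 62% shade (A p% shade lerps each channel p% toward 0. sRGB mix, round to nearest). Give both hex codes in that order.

66% shade:
  R: 24 − 15.84 = 8.16 → 8
  G: 171 + 0.66×(0−171) = 171 − 112.86 = 58.14 → 58
  B: 168 + 0.66×(0−168) = 168 − 110.88 = 57.12 → 57
  → #083a39
62% shade:
  R: 24 − 14.88 = 9.12 → 9
  G: 171 + 0.62×(0−171) = 171 − 106.02 = 64.98 → 65
  B: 168 + 0.62×(0−168) = 168 − 104.16 = 63.84 → 64
  → #094140

#083a39, #094140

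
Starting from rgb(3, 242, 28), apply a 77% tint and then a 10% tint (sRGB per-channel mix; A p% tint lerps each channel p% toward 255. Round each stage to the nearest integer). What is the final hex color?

#CBFCD0

Per channel, c → c + 0.77(255 − c):
  R: 3 + 0.77×(255−3) = 3 + 194.04 = 197.04 → 197
  G: 242 + 0.77×(255−242) = 242 + 10.01 = 252.01 → 252
  B: 28 + 174.79 = 202.79 → 203
After the tint: rgb(197, 252, 203) = #C5FCCB.
A 10% tint moves each channel 10% toward 255:
  R: 197 + 0.1×(255−197) = 197 + 5.8 = 202.8 → 203
  G: 252 + 0.3 = 252.3 → 252
  B: 203 + 0.1×(255−203) = 203 + 5.2 = 208.2 → 208
rgb(203, 252, 208) = #CBFCD0.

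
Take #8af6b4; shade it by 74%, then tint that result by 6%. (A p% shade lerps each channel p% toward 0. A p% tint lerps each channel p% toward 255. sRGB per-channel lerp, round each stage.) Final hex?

#314b3b

#8af6b4 is rgb(138, 246, 180).
Per channel, c → c + 0.74(0 − c):
  R: 138 − 102.12 = 35.88 → 36
  G: 246 − 182.04 = 63.96 → 64
  B: 180 − 133.2 = 46.8 → 47
After the shade: rgb(36, 64, 47) = #24402f.
Lerp each channel 6% toward 255:
  R: 36 + 0.06×(255−36) = 36 + 13.14 = 49.14 → 49
  G: 64 + 11.46 = 75.46 → 75
  B: 47 + 0.06×(255−47) = 47 + 12.48 = 59.48 → 59
rgb(49, 75, 59) = #314b3b.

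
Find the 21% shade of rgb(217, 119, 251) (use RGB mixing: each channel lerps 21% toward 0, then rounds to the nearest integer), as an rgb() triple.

rgb(171, 94, 198)

Per channel, c → c + 0.21(0 − c):
  R: 217 + 0.21×(0−217) = 217 − 45.57 = 171.43 → 171
  G: 119 + 0.21×(0−119) = 119 − 24.99 = 94.01 → 94
  B: 251 − 52.71 = 198.29 → 198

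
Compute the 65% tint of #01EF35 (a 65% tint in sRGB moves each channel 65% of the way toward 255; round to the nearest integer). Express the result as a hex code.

#01EF35 is rgb(1, 239, 53).
Lerp each channel 65% toward 255:
  R: 1 + 0.65×(255−1) = 1 + 165.1 = 166.1 → 166
  G: 239 + 0.65×(255−239) = 239 + 10.4 = 249.4 → 249
  B: 53 + 0.65×(255−53) = 53 + 131.3 = 184.3 → 184
rgb(166, 249, 184) = #A6F9B8.

#A6F9B8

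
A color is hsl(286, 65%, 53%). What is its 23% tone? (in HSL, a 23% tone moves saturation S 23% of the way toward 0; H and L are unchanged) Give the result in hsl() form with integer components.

S moves 23% from 65 toward 0: 65 − 14.95 = 50.05 → 50.
H and L are unchanged.

hsl(286, 50%, 53%)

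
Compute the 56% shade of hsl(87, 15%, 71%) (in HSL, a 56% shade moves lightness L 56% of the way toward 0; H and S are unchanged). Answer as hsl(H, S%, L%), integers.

hsl(87, 15%, 31%)

L moves 56% from 71 toward 0: 71 − 39.76 = 31.24 → 31.
H and S are unchanged.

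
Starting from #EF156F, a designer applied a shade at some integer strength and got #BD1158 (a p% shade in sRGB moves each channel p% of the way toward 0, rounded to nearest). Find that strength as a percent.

#EF156F is rgb(239, 21, 111); #BD1158 is rgb(189, 17, 88).
On the R channel (widest range): 189 ≈ 239 + (p/100)(0 − 239), so p ≈ 100×(189 − 239)/(0 − 239) = -5000/-239 = 20.92.
p = 21 reproduces all three channels after rounding.

21%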